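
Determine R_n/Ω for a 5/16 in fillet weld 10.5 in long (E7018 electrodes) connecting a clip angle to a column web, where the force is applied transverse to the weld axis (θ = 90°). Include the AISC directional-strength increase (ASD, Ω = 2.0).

R_n/Ω ≈ 73.1 kips

E70XX → F_EXX = 70 ksi.
t_e = 0.707 × 0.3125 = 0.2209 in; A_we = 0.2209 × 10.5 = 2.32 in².
Directional factor: 1.0 + 0.5 sin^1.5(90°) = 1.5.
F_nw = 0.6 × 70 × 1.5 = 63 ksi.
R_n/Ω = (63 × 2.32) / 2.0 = 73.08 kips.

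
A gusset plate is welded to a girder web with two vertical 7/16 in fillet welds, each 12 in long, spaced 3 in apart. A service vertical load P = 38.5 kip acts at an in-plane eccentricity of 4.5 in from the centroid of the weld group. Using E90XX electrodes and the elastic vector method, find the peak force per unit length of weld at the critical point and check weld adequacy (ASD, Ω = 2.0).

E90XX → F_EXX = 90 ksi.
Total weld length L_w = 24 in. Treat welds as unit-width lines.
Polar moment about centroid: J = 2[d³/12 + d(b/2)²] = 2[12³/12 + 12×1.5²] = 342 in³.
Direct shear f_v = P/L_w = 38.5 / 24 = 1.604 kip/in (vertical).
Torsion M = P·e = 38.5 × 4.5 = 173.25 kip·in.
Critical point at (x, y) = (1.5, 6) from centroid. f_tx = M·y/J = 3.039 kip/in; f_ty = M·x/J = 0.7599 kip/in.
Resultant f_max = √[f_tx² + (f_v + f_ty)²] = √[3.039² + (1.604 + 0.7599)²] = 3.851 kip/in.
Capacity per unit length: r_n/Ω = (1/2.0) × 0.6 × 90 × (0.707 × 0.4375) = 8.351 kip/in.
3.851 ≤ 8.351 → adequate.

f_max ≈ 3.85 kip/in; adequate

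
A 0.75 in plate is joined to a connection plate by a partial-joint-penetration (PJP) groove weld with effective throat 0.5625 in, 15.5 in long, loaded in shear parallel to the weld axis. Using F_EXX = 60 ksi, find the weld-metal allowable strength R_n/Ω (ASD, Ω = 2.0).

R_n/Ω ≈ 157 kip

Effective throat (given) t_e = 0.5625 in.
A_we = 0.5625 × 15.5 = 8.719 in².
F_nw = 0.6 F_EXX = 36 ksi.
R_n/Ω = (36 × 8.719) / 2.0 = 156.9 kip.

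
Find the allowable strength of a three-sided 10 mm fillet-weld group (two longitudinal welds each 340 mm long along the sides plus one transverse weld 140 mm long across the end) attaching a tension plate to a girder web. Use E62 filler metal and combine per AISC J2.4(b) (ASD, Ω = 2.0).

R_n/Ω ≈ 1080 kN

E62XX → F_EXX = 620 MPa.
t_e = 0.707 × 10 = 7.07 mm.
R_nwl = 0.6 × 620 × 7.07 × 680 × 10⁻³ = 1788 kN (longitudinal, 2 welds).
R_nwt = 0.6 × 620 × 7.07 × 140 × 10⁻³ = 368.2 kN (transverse, base value).
(i) R_nwl + R_nwt = 2157 kN; (ii) 0.85 R_nwl + 1.5 R_nwt = 2072 kN.
R_n = max = 2157 kN [governs: (i)]; R_n/Ω = 1078 kN.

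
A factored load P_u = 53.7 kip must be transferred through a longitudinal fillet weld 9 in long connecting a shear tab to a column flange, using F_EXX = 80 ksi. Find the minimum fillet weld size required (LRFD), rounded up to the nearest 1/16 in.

Total weld length L = 9 in.
Required throat t_e = P_u / (φ × 0.6 F_EXX × L) = 53.7 / (0.75 × 0.6 × 80 × 9) = 0.1657 in.
Required leg w = t_e / 0.707 = 0.2344 in → use 1/4 in.

w = 1/4 in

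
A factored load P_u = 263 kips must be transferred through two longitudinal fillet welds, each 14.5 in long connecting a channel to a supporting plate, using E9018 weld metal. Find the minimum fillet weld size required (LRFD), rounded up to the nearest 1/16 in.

E90XX → F_EXX = 90 ksi.
Total weld length L = 29 in.
Required throat t_e = P_u / (φ × 0.6 F_EXX × L) = 263 / (0.75 × 0.6 × 90 × 29) = 0.2239 in.
Required leg w = t_e / 0.707 = 0.3167 in → use 3/8 in.

w = 3/8 in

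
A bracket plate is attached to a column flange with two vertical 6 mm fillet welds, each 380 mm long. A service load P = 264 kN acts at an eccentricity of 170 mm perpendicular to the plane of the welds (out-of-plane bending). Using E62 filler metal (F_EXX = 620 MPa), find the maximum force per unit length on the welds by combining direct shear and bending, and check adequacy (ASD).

f_max ≈ 995 N/mm; NOT adequate

L_w = 2 × 380 = 760 mm; section modulus (unit throat) S = 2 × L²/6 = 48130 mm².
Direct shear f_v = P/L_w = 264×10³/760 = 347.4 N/mm.
Moment M = P × e = 264×10³ × 170 = 44880000 N·mm; bending f_b = M/S = 932.4 N/mm.
f_max = √(f_v² + f_b²) = √(347.4² + 932.4²) = 995 N/mm.
r_n/Ω = (1/2.0) × 0.6 × 620 × (0.707 × 6) = 789 N/mm → NOT adequate.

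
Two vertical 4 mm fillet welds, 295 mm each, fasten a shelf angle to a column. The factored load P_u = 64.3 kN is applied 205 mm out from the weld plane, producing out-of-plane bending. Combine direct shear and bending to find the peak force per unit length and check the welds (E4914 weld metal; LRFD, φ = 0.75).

E49XX → F_EXX = 490 MPa.
L_w = 2 × 295 = 590 mm; section modulus (unit throat) S = 2 × L²/6 = 29010 mm².
Direct shear f_v = P/L_w = 64.3×10³/590 = 109 N/mm.
Moment M = P × e = 64.3×10³ × 205 = 13182000 N·mm; bending f_b = M/S = 454.4 N/mm.
f_max = √(f_v² + f_b²) = √(109² + 454.4²) = 467.3 N/mm.
φr_n = 0.75 × 0.6 × 490 × (0.707 × 4) = 623.6 N/mm → adequate.

f_max ≈ 467 N/mm; adequate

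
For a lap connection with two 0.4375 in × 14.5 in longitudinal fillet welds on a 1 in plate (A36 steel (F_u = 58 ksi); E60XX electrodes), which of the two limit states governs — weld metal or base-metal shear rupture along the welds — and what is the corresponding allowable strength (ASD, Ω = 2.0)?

E60XX → F_EXX = 60 ksi.
t_e = 0.707 × 0.4375 = 0.3093 in; L = 29 in.
Weld metal: R_n/Ω = (1/2.0) × 0.6 × 60 × 0.3093 × 29 = 161.5 kip.
Base metal (shear rupture): R_n/Ω = (1/2.0) × 0.6 × 58 × 1 × 29 = 504.6 kip.
Governing: weld metal.

R_n/Ω ≈ 161 kip (weld metal governs)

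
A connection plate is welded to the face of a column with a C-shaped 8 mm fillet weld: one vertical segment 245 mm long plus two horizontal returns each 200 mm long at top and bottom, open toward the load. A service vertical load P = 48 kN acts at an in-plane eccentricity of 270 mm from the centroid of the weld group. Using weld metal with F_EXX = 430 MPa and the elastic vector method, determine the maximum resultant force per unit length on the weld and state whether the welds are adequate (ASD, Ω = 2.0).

Total weld length L_w = 645 mm. Treat welds as unit-width lines.
Centroid: x̄ = 2×200×100 / 645 = 62.02 mm from the vertical weld.
Polar moment about centroid: J = I_x + I_y = [245³/12 + 2×200×122.5²] + [245×62.02² + 2(200³/12 + 200×37.98²)] = 10080000 mm³.
Direct shear f_v = P/L_w = 48×10³ / 645 = 74.42 N/mm (vertical).
Torsion M = P·e = 48×10³ × 270 = 12960000 N·mm.
Critical point at (x, y) = (138, 122.5) from centroid. f_tx = M·y/J = 157.5 N/mm; f_ty = M·x/J = 177.4 N/mm.
Resultant f_max = √[f_tx² + (f_v + f_ty)²] = √[157.5² + (74.42 + 177.4)²] = 297 N/mm.
Capacity per unit length: r_n/Ω = (1/2.0) × 0.6 × 430 × (0.707 × 8) = 729.6 N/mm.
297 ≤ 729.6 → adequate.

f_max ≈ 297 N/mm; adequate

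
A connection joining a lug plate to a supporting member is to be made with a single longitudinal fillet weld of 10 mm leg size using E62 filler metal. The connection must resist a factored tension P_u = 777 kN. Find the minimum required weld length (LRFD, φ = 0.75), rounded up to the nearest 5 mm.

L = 395 mm

E62XX → F_EXX = 620 MPa.
Throat t_e = 0.707 × 10 = 7.07 mm.
φr_n = 0.75 × 0.6 × 620 × 7.07 × 10⁻³ = 1.973 kN/mm.
L_req = P_u / φr_n = 777 / 1.973 = 393.9 mm total.
Round up → use L = 395 mm.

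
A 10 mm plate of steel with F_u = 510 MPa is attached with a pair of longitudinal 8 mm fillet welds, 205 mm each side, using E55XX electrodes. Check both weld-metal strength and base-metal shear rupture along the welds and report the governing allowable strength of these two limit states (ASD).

R_n/Ω ≈ 383 kN (weld metal governs)

E55XX → F_EXX = 550 MPa.
t_e = 0.707 × 8 = 5.656 mm; L = 410 mm.
Weld metal: R_n/Ω = (1/2.0) × 0.6 × 550 × 5.656 × 410 × 10⁻³ = 382.6 kN.
Base metal (shear rupture): R_n/Ω = (1/2.0) × 0.6 × 510 × 10 × 410 × 10⁻³ = 627.3 kN.
Governing: weld metal.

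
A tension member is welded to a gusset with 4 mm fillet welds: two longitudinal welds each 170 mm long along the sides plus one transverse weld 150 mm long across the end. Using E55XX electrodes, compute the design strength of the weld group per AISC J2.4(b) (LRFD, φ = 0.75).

φR_n ≈ 360 kN

E55XX → F_EXX = 550 MPa.
t_e = 0.707 × 4 = 2.828 mm.
R_nwl = 0.6 × 550 × 2.828 × 340 × 10⁻³ = 317.3 kN (longitudinal, 2 welds).
R_nwt = 0.6 × 550 × 2.828 × 150 × 10⁻³ = 140 kN (transverse, base value).
(i) R_nwl + R_nwt = 457.3 kN; (ii) 0.85 R_nwl + 1.5 R_nwt = 479.7 kN.
R_n = max = 479.7 kN [governs: (ii)]; φR_n = 359.8 kN.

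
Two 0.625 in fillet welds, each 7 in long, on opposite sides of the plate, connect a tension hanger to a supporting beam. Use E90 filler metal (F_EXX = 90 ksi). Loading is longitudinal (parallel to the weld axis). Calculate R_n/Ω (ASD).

R_n/Ω ≈ 167 kips

Effective throat t_e = 0.707 × 0.625 = 0.4419 in.
Total length L = 14 in; A_we = 0.4419 × 14 = 6.186 in².
F_nw = 0.6 F_EXX = 0.6 × 90 = 54 ksi.
R_n = 54 × 6.186 = 334.1 kips; R_n/Ω = 334.1/2.0 = 167 kips.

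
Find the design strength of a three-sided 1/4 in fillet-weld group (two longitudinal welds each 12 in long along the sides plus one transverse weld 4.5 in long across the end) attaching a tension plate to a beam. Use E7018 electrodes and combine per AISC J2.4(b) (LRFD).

E70XX → F_EXX = 70 ksi.
t_e = 0.707 × 0.25 = 0.1767 in.
R_nwl = 0.6 × 70 × 0.1767 × 24 = 178.2 kip (longitudinal, 2 welds).
R_nwt = 0.6 × 70 × 0.1767 × 4.5 = 33.41 kip (transverse, base value).
(i) R_nwl + R_nwt = 211.6 kip; (ii) 0.85 R_nwl + 1.5 R_nwt = 201.5 kip.
R_n = max = 211.6 kip [governs: (i)]; φR_n = 158.7 kip.

φR_n ≈ 159 kip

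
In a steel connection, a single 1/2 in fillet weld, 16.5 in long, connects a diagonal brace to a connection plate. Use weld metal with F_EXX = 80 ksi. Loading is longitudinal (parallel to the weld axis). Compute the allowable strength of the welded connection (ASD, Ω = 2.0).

Effective throat t_e = 0.707 × 0.5 = 0.3535 in.
Total length L = 16.5 in; A_we = 0.3535 × 16.5 = 5.833 in².
F_nw = 0.6 F_EXX = 0.6 × 80 = 48 ksi.
R_n = 48 × 5.833 = 280 kips; R_n/Ω = 280/2.0 = 140 kips.

R_n/Ω ≈ 140 kips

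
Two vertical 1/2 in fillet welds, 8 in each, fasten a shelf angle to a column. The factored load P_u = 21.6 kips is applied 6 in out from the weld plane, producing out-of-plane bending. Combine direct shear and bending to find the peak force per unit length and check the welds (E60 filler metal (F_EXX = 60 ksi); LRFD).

f_max ≈ 6.22 kip/in; adequate

L_w = 2 × 8 = 16 in; section modulus (unit throat) S = 2 × L²/6 = 21.33 in².
Direct shear f_v = P/L_w = 21.6/16 = 1.35 kip/in.
Moment M = P × e = 21.6 × 6 = 129.6 kip·in; bending f_b = M/S = 6.075 kip/in.
f_max = √(f_v² + f_b²) = √(1.35² + 6.075²) = 6.223 kip/in.
φr_n = 0.75 × 0.6 × 60 × (0.707 × 0.5) = 9.544 kip/in → adequate.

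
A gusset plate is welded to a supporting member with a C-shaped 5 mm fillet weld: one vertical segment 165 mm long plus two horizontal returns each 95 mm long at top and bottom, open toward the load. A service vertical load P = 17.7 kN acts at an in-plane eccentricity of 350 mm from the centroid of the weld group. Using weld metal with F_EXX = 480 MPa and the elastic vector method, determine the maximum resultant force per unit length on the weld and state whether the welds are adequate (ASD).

Total weld length L_w = 355 mm. Treat welds as unit-width lines.
Centroid: x̄ = 2×95×47.5 / 355 = 25.42 mm from the vertical weld.
Polar moment about centroid: J = I_x + I_y = [165³/12 + 2×95×82.5²] + [165×25.42² + 2(95³/12 + 95×22.08²)] = 2010000 mm³.
Direct shear f_v = P/L_w = 17.7×10³ / 355 = 49.86 N/mm (vertical).
Torsion M = P·e = 17.7×10³ × 350 = 6195000 N·mm.
Critical point at (x, y) = (69.58, 82.5) from centroid. f_tx = M·y/J = 254.3 N/mm; f_ty = M·x/J = 214.5 N/mm.
Resultant f_max = √[f_tx² + (f_v + f_ty)²] = √[254.3² + (49.86 + 214.5)²] = 366.8 N/mm.
Capacity per unit length: r_n/Ω = (1/2.0) × 0.6 × 480 × (0.707 × 5) = 509 N/mm.
366.8 ≤ 509 → adequate.

f_max ≈ 367 N/mm; adequate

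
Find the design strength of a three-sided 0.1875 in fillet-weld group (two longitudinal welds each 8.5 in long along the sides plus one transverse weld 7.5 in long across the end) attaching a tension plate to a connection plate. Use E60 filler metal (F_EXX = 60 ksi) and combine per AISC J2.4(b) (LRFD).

φR_n ≈ 92 kips

t_e = 0.707 × 0.1875 = 0.1326 in.
R_nwl = 0.6 × 60 × 0.1326 × 17 = 81.13 kips (longitudinal, 2 welds).
R_nwt = 0.6 × 60 × 0.1326 × 7.5 = 35.79 kips (transverse, base value).
(i) R_nwl + R_nwt = 116.9 kips; (ii) 0.85 R_nwl + 1.5 R_nwt = 122.6 kips.
R_n = max = 122.6 kips [governs: (ii)]; φR_n = 91.99 kips.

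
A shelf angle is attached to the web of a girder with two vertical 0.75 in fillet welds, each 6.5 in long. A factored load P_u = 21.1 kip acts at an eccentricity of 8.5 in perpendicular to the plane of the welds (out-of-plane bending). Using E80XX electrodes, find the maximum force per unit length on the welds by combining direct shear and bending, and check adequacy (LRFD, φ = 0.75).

f_max ≈ 12.8 kip/in; adequate

E80XX → F_EXX = 80 ksi.
L_w = 2 × 6.5 = 13 in; section modulus (unit throat) S = 2 × L²/6 = 14.08 in².
Direct shear f_v = P/L_w = 21.1/13 = 1.623 kip/in.
Moment M = P × e = 21.1 × 8.5 = 179.35 kip·in; bending f_b = M/S = 12.73 kip/in.
f_max = √(f_v² + f_b²) = √(1.623² + 12.73²) = 12.84 kip/in.
φr_n = 0.75 × 0.6 × 80 × (0.707 × 0.75) = 19.09 kip/in → adequate.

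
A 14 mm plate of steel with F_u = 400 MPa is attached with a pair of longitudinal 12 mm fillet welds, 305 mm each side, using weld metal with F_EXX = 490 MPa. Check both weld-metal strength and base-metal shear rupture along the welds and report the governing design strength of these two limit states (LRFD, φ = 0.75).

φR_n ≈ 1140 kN (weld metal governs)

t_e = 0.707 × 12 = 8.484 mm; L = 610 mm.
Weld metal: φR_n = 0.75 × 0.6 × 490 × 8.484 × 610 × 10⁻³ = 1141 kN.
Base metal (shear rupture): φR_n = 0.75 × 0.6 × 400 × 14 × 610 × 10⁻³ = 1537 kN.
Governing: weld metal.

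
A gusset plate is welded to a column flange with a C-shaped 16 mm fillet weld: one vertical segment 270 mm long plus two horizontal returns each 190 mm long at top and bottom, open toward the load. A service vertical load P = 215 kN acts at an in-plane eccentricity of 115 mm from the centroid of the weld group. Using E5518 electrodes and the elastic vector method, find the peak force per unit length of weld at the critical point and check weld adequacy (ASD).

E55XX → F_EXX = 550 MPa.
Total weld length L_w = 650 mm. Treat welds as unit-width lines.
Centroid: x̄ = 2×190×95 / 650 = 55.54 mm from the vertical weld.
Polar moment about centroid: J = I_x + I_y = [270³/12 + 2×190×135²] + [270×55.54² + 2(190³/12 + 190×39.46²)] = 11130000 mm³.
Direct shear f_v = P/L_w = 215×10³ / 650 = 330.8 N/mm (vertical).
Torsion M = P·e = 215×10³ × 115 = 24725000 N·mm.
Critical point at (x, y) = (134.5, 135) from centroid. f_tx = M·y/J = 299.8 N/mm; f_ty = M·x/J = 298.6 N/mm.
Resultant f_max = √[f_tx² + (f_v + f_ty)²] = √[299.8² + (330.8 + 298.6)²] = 697.1 N/mm.
Capacity per unit length: r_n/Ω = (1/2.0) × 0.6 × 550 × (0.707 × 16) = 1866 N/mm.
697.1 ≤ 1866 → adequate.

f_max ≈ 697 N/mm; adequate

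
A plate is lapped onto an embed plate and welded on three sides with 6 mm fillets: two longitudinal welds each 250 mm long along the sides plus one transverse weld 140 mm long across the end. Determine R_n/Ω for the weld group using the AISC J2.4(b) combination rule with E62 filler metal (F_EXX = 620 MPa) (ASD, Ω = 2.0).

t_e = 0.707 × 6 = 4.242 mm.
R_nwl = 0.6 × 620 × 4.242 × 500 × 10⁻³ = 789 kN (longitudinal, 2 welds).
R_nwt = 0.6 × 620 × 4.242 × 140 × 10⁻³ = 220.9 kN (transverse, base value).
(i) R_nwl + R_nwt = 1010 kN; (ii) 0.85 R_nwl + 1.5 R_nwt = 1002 kN.
R_n = max = 1010 kN [governs: (i)]; R_n/Ω = 505 kN.

R_n/Ω ≈ 505 kN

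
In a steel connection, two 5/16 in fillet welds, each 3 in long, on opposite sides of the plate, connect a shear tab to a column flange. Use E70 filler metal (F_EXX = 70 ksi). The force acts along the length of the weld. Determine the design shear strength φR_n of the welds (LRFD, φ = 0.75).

φR_n ≈ 41.8 kip

Effective throat t_e = 0.707 × 0.3125 = 0.2209 in.
Total length L = 6 in; A_we = 0.2209 × 6 = 1.326 in².
F_nw = 0.6 F_EXX = 0.6 × 70 = 42 ksi.
φR_n = 0.75 × 42 × 1.326 = 41.76 kip.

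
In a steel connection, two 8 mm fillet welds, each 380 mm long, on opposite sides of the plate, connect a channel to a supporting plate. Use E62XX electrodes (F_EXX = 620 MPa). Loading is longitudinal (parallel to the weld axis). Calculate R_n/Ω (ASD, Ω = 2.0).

Effective throat t_e = 0.707 × 8 = 5.656 mm.
Total length L = 760 mm; A_we = 5.656 × 760 = 4299 mm².
F_nw = 0.6 F_EXX = 0.6 × 620 = 372 MPa.
R_n = 372 × 4299 × 10⁻³ = 1599 kN; R_n/Ω = 1599/2.0 = 799.5 kN.

R_n/Ω ≈ 800 kN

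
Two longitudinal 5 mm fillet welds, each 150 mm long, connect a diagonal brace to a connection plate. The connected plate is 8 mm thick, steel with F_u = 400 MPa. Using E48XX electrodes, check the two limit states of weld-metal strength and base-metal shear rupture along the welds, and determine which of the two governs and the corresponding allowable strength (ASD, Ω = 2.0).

R_n/Ω ≈ 153 kN (weld metal governs)

E48XX → F_EXX = 480 MPa.
t_e = 0.707 × 5 = 3.535 mm; L = 300 mm.
Weld metal: R_n/Ω = (1/2.0) × 0.6 × 480 × 3.535 × 300 × 10⁻³ = 152.7 kN.
Base metal (shear rupture): R_n/Ω = (1/2.0) × 0.6 × 400 × 8 × 300 × 10⁻³ = 288 kN.
Governing: weld metal.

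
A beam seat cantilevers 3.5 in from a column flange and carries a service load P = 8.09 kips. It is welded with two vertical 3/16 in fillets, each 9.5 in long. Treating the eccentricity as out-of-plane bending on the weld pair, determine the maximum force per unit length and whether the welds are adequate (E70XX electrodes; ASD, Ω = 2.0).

E70XX → F_EXX = 70 ksi.
L_w = 2 × 9.5 = 19 in; section modulus (unit throat) S = 2 × L²/6 = 30.08 in².
Direct shear f_v = P/L_w = 8.09/19 = 0.4258 kip/in.
Moment M = P × e = 8.09 × 3.5 = 28.315 kip·in; bending f_b = M/S = 0.9412 kip/in.
f_max = √(f_v² + f_b²) = √(0.4258² + 0.9412²) = 1.033 kip/in.
r_n/Ω = (1/2.0) × 0.6 × 70 × (0.707 × 0.1875) = 2.784 kip/in → adequate.

f_max ≈ 1.03 kip/in; adequate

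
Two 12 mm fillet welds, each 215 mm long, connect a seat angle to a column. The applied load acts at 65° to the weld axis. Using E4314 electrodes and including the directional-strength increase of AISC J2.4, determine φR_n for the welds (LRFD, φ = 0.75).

φR_n ≈ 1010 kN

E43XX → F_EXX = 430 MPa.
t_e = 0.707 × 12 = 8.484 mm; A_we = 8.484 × 430 = 3648 mm².
Directional factor: 1.0 + 0.5 sin^1.5(65°) = 1.431.
F_nw = 0.6 × 430 × 1.431 = 369.3 MPa.
φR_n = 0.75 × 369.3 × 3648 × 10⁻³ = 1010 kN.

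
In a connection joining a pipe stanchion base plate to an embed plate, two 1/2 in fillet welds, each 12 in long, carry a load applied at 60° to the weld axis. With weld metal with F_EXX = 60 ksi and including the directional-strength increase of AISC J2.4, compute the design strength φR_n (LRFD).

φR_n ≈ 321 kip

t_e = 0.707 × 0.5 = 0.3535 in; A_we = 0.3535 × 24 = 8.484 in².
Directional factor: 1.0 + 0.5 sin^1.5(60°) = 1.403.
F_nw = 0.6 × 60 × 1.403 = 50.51 ksi.
φR_n = 0.75 × 50.51 × 8.484 = 321.4 kip.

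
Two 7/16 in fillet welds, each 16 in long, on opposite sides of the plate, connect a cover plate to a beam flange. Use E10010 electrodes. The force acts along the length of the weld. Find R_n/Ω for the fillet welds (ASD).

E100XX → F_EXX = 100 ksi.
Effective throat t_e = 0.707 × 0.4375 = 0.3093 in.
Total length L = 32 in; A_we = 0.3093 × 32 = 9.898 in².
F_nw = 0.6 F_EXX = 0.6 × 100 = 60 ksi.
R_n = 60 × 9.898 = 593.9 kip; R_n/Ω = 593.9/2.0 = 296.9 kip.

R_n/Ω ≈ 297 kip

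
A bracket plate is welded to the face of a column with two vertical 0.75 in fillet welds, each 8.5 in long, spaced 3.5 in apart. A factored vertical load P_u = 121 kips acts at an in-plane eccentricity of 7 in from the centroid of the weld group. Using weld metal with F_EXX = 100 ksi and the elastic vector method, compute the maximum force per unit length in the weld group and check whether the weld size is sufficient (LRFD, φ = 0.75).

Total weld length L_w = 17 in. Treat welds as unit-width lines.
Polar moment about centroid: J = 2[d³/12 + d(b/2)²] = 2[8.5³/12 + 8.5×1.75²] = 154.4 in³.
Direct shear f_v = P/L_w = 121 / 17 = 7.118 kip/in (vertical).
Torsion M = P·e = 121 × 7 = 847 kip·in.
Critical point at (x, y) = (1.75, 4.25) from centroid. f_tx = M·y/J = 23.31 kip/in; f_ty = M·x/J = 9.599 kip/in.
Resultant f_max = √[f_tx² + (f_v + f_ty)²] = √[23.31² + (7.118 + 9.599)²] = 28.69 kip/in.
Capacity per unit length: φr_n = 0.75 × 0.6 × 100 × (0.707 × 0.75) = 23.86 kip/in.
28.69 > 23.86 → NOT adequate.

f_max ≈ 28.7 kip/in; NOT adequate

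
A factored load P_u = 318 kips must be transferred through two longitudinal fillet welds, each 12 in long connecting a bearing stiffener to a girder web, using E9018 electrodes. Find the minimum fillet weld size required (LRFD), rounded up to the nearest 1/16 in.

E90XX → F_EXX = 90 ksi.
Total weld length L = 24 in.
Required throat t_e = P_u / (φ × 0.6 F_EXX × L) = 318 / (0.75 × 0.6 × 90 × 24) = 0.3272 in.
Required leg w = t_e / 0.707 = 0.4627 in → use 1/2 in.

w = 1/2 in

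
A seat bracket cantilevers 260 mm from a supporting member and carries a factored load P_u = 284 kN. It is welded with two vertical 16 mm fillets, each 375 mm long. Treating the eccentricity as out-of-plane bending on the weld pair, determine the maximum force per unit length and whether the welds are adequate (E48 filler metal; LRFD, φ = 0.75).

E48XX → F_EXX = 480 MPa.
L_w = 2 × 375 = 750 mm; section modulus (unit throat) S = 2 × L²/6 = 46880 mm².
Direct shear f_v = P/L_w = 284×10³/750 = 378.7 N/mm.
Moment M = P × e = 284×10³ × 260 = 73840000 N·mm; bending f_b = M/S = 1575 N/mm.
f_max = √(f_v² + f_b²) = √(378.7² + 1575²) = 1620 N/mm.
φr_n = 0.75 × 0.6 × 480 × (0.707 × 16) = 2443 N/mm → adequate.

f_max ≈ 1620 N/mm; adequate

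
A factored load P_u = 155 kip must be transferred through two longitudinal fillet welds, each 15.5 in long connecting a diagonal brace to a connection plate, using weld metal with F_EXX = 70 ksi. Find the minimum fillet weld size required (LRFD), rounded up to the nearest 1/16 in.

w = 1/4 in

Total weld length L = 31 in.
Required throat t_e = P_u / (φ × 0.6 F_EXX × L) = 155 / (0.75 × 0.6 × 70 × 31) = 0.1587 in.
Required leg w = t_e / 0.707 = 0.2245 in → use 1/4 in.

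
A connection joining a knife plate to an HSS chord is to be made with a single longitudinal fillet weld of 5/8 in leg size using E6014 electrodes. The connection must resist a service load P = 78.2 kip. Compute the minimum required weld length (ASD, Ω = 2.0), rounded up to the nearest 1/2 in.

E60XX → F_EXX = 60 ksi.
Throat t_e = 0.707 × 0.625 = 0.4419 in.
r_n/Ω = (0.6 × 60 × 0.4419) / 2.0 = 7.954 kip/in.
L_req = P / (r_n/Ω) = 78.2 / 7.954 = 9.832 in total.
Round up → use L = 10 in.

L = 10 in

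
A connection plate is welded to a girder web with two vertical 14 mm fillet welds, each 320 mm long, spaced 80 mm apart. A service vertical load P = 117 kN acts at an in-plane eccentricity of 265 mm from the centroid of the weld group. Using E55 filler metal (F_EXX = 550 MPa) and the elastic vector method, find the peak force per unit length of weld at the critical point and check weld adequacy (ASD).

f_max ≈ 851 N/mm; adequate

Total weld length L_w = 640 mm. Treat welds as unit-width lines.
Polar moment about centroid: J = 2[d³/12 + d(b/2)²] = 2[320³/12 + 320×40²] = 6485000 mm³.
Direct shear f_v = P/L_w = 117×10³ / 640 = 182.8 N/mm (vertical).
Torsion M = P·e = 117×10³ × 265 = 31005000 N·mm.
Critical point at (x, y) = (40, 160) from centroid. f_tx = M·y/J = 764.9 N/mm; f_ty = M·x/J = 191.2 N/mm.
Resultant f_max = √[f_tx² + (f_v + f_ty)²] = √[764.9² + (182.8 + 191.2)²] = 851.5 N/mm.
Capacity per unit length: r_n/Ω = (1/2.0) × 0.6 × 550 × (0.707 × 14) = 1633 N/mm.
851.5 ≤ 1633 → adequate.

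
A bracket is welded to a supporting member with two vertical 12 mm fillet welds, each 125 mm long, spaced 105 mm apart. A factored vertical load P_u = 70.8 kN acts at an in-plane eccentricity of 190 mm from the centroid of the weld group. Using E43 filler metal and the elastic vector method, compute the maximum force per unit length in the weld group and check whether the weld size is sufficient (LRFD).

E43XX → F_EXX = 430 MPa.
Total weld length L_w = 250 mm. Treat welds as unit-width lines.
Polar moment about centroid: J = 2[d³/12 + d(b/2)²] = 2[125³/12 + 125×52.5²] = 1015000 mm³.
Direct shear f_v = P/L_w = 70.8×10³ / 250 = 283.2 N/mm (vertical).
Torsion M = P·e = 70.8×10³ × 190 = 13452000 N·mm.
Critical point at (x, y) = (52.5, 62.5) from centroid. f_tx = M·y/J = 828.7 N/mm; f_ty = M·x/J = 696.1 N/mm.
Resultant f_max = √[f_tx² + (f_v + f_ty)²] = √[828.7² + (283.2 + 696.1)²] = 1283 N/mm.
Capacity per unit length: φr_n = 0.75 × 0.6 × 430 × (0.707 × 12) = 1642 N/mm.
1283 ≤ 1642 → adequate.

f_max ≈ 1280 N/mm; adequate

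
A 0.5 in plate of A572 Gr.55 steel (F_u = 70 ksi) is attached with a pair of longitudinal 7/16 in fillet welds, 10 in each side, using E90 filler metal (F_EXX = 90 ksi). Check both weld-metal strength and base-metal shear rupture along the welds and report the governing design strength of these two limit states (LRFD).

t_e = 0.707 × 0.4375 = 0.3093 in; L = 20 in.
Weld metal: φR_n = 0.75 × 0.6 × 90 × 0.3093 × 20 = 250.5 kips.
Base metal (shear rupture): φR_n = 0.75 × 0.6 × 70 × 0.5 × 20 = 315 kips.
Governing: weld metal.

φR_n ≈ 251 kips (weld metal governs)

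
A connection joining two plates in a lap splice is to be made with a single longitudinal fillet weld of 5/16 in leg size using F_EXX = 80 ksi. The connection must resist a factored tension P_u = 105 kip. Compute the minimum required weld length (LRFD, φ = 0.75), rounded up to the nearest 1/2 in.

L = 13.5 in

Throat t_e = 0.707 × 0.3125 = 0.2209 in.
φr_n = 0.75 × 0.6 × 80 × 0.2209 = 7.954 kip/in.
L_req = P_u / φr_n = 105 / 7.954 = 13.2 in total.
Round up → use L = 13.5 in.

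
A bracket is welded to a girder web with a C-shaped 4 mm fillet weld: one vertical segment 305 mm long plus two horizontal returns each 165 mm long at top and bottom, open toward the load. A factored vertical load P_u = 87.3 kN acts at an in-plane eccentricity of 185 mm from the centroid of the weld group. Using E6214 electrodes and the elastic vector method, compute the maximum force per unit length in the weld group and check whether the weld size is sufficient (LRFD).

f_max ≈ 368 N/mm; adequate

E62XX → F_EXX = 620 MPa.
Total weld length L_w = 635 mm. Treat welds as unit-width lines.
Centroid: x̄ = 2×165×82.5 / 635 = 42.87 mm from the vertical weld.
Polar moment about centroid: J = I_x + I_y = [305³/12 + 2×165×152.5²] + [305×42.87² + 2(165³/12 + 165×39.63²)] = 11870000 mm³.
Direct shear f_v = P/L_w = 87.3×10³ / 635 = 137.5 N/mm (vertical).
Torsion M = P·e = 87.3×10³ × 185 = 16150000 N·mm.
Critical point at (x, y) = (122.1, 152.5) from centroid. f_tx = M·y/J = 207.6 N/mm; f_ty = M·x/J = 166.2 N/mm.
Resultant f_max = √[f_tx² + (f_v + f_ty)²] = √[207.6² + (137.5 + 166.2)²] = 367.8 N/mm.
Capacity per unit length: φr_n = 0.75 × 0.6 × 620 × (0.707 × 4) = 789 N/mm.
367.8 ≤ 789 → adequate.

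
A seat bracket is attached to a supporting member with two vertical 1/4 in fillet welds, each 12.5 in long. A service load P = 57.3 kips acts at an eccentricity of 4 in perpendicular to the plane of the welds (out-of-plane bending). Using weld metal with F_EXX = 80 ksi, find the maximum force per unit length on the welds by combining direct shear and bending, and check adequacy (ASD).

L_w = 2 × 12.5 = 25 in; section modulus (unit throat) S = 2 × L²/6 = 52.08 in².
Direct shear f_v = P/L_w = 57.3/25 = 2.292 kip/in.
Moment M = P × e = 57.3 × 4 = 229.2 kip·in; bending f_b = M/S = 4.401 kip/in.
f_max = √(f_v² + f_b²) = √(2.292² + 4.401²) = 4.962 kip/in.
r_n/Ω = (1/2.0) × 0.6 × 80 × (0.707 × 0.25) = 4.242 kip/in → NOT adequate.

f_max ≈ 4.96 kip/in; NOT adequate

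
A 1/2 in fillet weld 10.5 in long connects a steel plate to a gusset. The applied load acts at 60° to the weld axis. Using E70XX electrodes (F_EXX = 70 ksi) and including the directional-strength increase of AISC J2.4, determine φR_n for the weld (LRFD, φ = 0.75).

φR_n ≈ 164 kips

t_e = 0.707 × 0.5 = 0.3535 in; A_we = 0.3535 × 10.5 = 3.712 in².
Directional factor: 1.0 + 0.5 sin^1.5(60°) = 1.403.
F_nw = 0.6 × 70 × 1.403 = 58.92 ksi.
φR_n = 0.75 × 58.92 × 3.712 = 164 kips.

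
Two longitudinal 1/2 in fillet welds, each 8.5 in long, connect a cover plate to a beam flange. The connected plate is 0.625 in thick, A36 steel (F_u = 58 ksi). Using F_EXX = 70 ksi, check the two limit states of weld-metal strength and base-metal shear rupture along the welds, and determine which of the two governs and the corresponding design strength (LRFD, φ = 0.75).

φR_n ≈ 189 kip (weld metal governs)

t_e = 0.707 × 0.5 = 0.3535 in; L = 17 in.
Weld metal: φR_n = 0.75 × 0.6 × 70 × 0.3535 × 17 = 189.3 kip.
Base metal (shear rupture): φR_n = 0.75 × 0.6 × 58 × 0.625 × 17 = 277.3 kip.
Governing: weld metal.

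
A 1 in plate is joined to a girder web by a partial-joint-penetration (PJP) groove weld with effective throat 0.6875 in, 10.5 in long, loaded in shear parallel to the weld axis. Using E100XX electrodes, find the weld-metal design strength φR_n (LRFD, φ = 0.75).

E100XX → F_EXX = 100 ksi.
Effective throat (given) t_e = 0.6875 in.
A_we = 0.6875 × 10.5 = 7.219 in².
F_nw = 0.6 F_EXX = 60 ksi.
φR_n = 0.75 × 60 × 7.219 = 324.8 kip.

φR_n ≈ 325 kip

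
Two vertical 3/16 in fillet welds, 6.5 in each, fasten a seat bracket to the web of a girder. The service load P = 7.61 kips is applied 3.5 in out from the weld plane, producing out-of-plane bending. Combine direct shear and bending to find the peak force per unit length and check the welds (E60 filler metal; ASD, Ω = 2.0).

f_max ≈ 1.98 kip/in; adequate

E60XX → F_EXX = 60 ksi.
L_w = 2 × 6.5 = 13 in; section modulus (unit throat) S = 2 × L²/6 = 14.08 in².
Direct shear f_v = P/L_w = 7.61/13 = 0.5854 kip/in.
Moment M = P × e = 7.61 × 3.5 = 26.635 kip·in; bending f_b = M/S = 1.891 kip/in.
f_max = √(f_v² + f_b²) = √(0.5854² + 1.891²) = 1.98 kip/in.
r_n/Ω = (1/2.0) × 0.6 × 60 × (0.707 × 0.1875) = 2.386 kip/in → adequate.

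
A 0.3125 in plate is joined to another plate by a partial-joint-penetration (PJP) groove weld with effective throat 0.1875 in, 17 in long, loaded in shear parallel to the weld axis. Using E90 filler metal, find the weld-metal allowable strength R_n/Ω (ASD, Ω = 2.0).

R_n/Ω ≈ 86.1 kips

E90XX → F_EXX = 90 ksi.
Effective throat (given) t_e = 0.1875 in.
A_we = 0.1875 × 17 = 3.188 in².
F_nw = 0.6 F_EXX = 54 ksi.
R_n/Ω = (54 × 3.188) / 2.0 = 86.06 kips.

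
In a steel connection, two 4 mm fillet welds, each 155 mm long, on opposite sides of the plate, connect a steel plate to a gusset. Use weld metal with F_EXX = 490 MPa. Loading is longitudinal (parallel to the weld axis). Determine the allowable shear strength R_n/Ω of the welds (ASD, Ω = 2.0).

R_n/Ω ≈ 129 kN

Effective throat t_e = 0.707 × 4 = 2.828 mm.
Total length L = 310 mm; A_we = 2.828 × 310 = 876.7 mm².
F_nw = 0.6 F_EXX = 0.6 × 490 = 294 MPa.
R_n = 294 × 876.7 × 10⁻³ = 257.7 kN; R_n/Ω = 257.7/2.0 = 128.9 kN.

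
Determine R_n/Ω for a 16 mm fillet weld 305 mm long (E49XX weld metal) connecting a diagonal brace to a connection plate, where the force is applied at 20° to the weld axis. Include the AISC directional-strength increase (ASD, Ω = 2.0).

R_n/Ω ≈ 558 kN

E49XX → F_EXX = 490 MPa.
t_e = 0.707 × 16 = 11.31 mm; A_we = 11.31 × 305 = 3450 mm².
Directional factor: 1.0 + 0.5 sin^1.5(20°) = 1.1.
F_nw = 0.6 × 490 × 1.1 = 323.4 MPa.
R_n/Ω = (323.4 × 3450) / 2.0 × 10⁻³ = 557.9 kN.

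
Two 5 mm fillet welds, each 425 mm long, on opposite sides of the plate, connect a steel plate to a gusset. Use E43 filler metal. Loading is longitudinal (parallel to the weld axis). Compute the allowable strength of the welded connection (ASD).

R_n/Ω ≈ 388 kN

E43XX → F_EXX = 430 MPa.
Effective throat t_e = 0.707 × 5 = 3.535 mm.
Total length L = 850 mm; A_we = 3.535 × 850 = 3005 mm².
F_nw = 0.6 F_EXX = 0.6 × 430 = 258 MPa.
R_n = 258 × 3005 × 10⁻³ = 775.2 kN; R_n/Ω = 775.2/2.0 = 387.6 kN.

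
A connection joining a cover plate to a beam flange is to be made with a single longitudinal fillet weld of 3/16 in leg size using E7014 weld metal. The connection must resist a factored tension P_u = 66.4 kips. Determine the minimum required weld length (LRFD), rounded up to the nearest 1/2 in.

E70XX → F_EXX = 70 ksi.
Throat t_e = 0.707 × 0.1875 = 0.1326 in.
φr_n = 0.75 × 0.6 × 70 × 0.1326 = 4.176 kips/in.
L_req = P_u / φr_n = 66.4 / 4.176 = 15.9 in total.
Round up → use L = 16 in.

L = 16 in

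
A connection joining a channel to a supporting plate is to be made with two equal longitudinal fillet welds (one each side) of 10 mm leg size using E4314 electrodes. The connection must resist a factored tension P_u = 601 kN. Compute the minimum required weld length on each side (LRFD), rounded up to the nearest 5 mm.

L = 220 mm on each side

E43XX → F_EXX = 430 MPa.
Throat t_e = 0.707 × 10 = 7.07 mm.
φr_n = 0.75 × 0.6 × 430 × 7.07 × 10⁻³ = 1.368 kN/mm.
L_req = P_u / φr_n = 601 / 1.368 = 439.3 mm total.
Per side: 439.3 / 2 = 219.7 mm.
Round up → use L = 220 mm on each side.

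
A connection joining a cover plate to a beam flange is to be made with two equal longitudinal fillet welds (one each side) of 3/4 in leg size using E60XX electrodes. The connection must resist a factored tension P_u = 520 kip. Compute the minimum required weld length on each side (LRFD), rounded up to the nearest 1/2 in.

L = 18.5 in on each side

E60XX → F_EXX = 60 ksi.
Throat t_e = 0.707 × 0.75 = 0.5302 in.
φr_n = 0.75 × 0.6 × 60 × 0.5302 = 14.32 kip/in.
L_req = P_u / φr_n = 520 / 14.32 = 36.32 in total.
Per side: 36.32 / 2 = 18.16 in.
Round up → use L = 18.5 in on each side.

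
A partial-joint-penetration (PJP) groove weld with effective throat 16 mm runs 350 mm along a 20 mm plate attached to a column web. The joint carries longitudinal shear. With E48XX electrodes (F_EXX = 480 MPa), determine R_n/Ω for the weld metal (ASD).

Effective throat (given) t_e = 16 mm.
A_we = 16 × 350 = 5600 mm².
F_nw = 0.6 F_EXX = 288 MPa.
R_n/Ω = (288 × 5600) / 2.0 × 10⁻³ = 806.4 kN.

R_n/Ω ≈ 806 kN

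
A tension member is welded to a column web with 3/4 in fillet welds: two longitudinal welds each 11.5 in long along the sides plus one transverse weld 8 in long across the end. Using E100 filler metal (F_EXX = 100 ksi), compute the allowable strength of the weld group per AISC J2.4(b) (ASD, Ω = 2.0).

R_n/Ω ≈ 502 kips

t_e = 0.707 × 0.75 = 0.5302 in.
R_nwl = 0.6 × 100 × 0.5302 × 23 = 731.7 kips (longitudinal, 2 welds).
R_nwt = 0.6 × 100 × 0.5302 × 8 = 254.5 kips (transverse, base value).
(i) R_nwl + R_nwt = 986.3 kips; (ii) 0.85 R_nwl + 1.5 R_nwt = 1004 kips.
R_n = max = 1004 kips [governs: (ii)]; R_n/Ω = 501.9 kips.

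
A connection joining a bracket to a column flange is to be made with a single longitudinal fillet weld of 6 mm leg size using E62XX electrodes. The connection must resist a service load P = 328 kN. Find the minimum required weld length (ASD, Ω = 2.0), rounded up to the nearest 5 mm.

L = 420 mm

E62XX → F_EXX = 620 MPa.
Throat t_e = 0.707 × 6 = 4.242 mm.
r_n/Ω = (0.6 × 620 × 4.242) / 2.0 = 789 N/mm = 0.789 kN/mm.
L_req = P / (r_n/Ω) = 328 / 0.789 = 415.7 mm total.
Round up → use L = 420 mm.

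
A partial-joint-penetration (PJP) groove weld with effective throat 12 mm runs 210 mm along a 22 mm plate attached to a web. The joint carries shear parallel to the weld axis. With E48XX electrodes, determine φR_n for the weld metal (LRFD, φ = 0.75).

E48XX → F_EXX = 480 MPa.
Effective throat (given) t_e = 12 mm.
A_we = 12 × 210 = 2520 mm².
F_nw = 0.6 F_EXX = 288 MPa.
φR_n = 0.75 × 288 × 2520 × 10⁻³ = 544.3 kN.

φR_n ≈ 544 kN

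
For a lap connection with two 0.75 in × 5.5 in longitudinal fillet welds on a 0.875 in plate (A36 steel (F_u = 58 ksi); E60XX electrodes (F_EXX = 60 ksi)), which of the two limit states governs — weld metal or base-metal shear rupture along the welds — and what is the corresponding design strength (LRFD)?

t_e = 0.707 × 0.75 = 0.5302 in; L = 11 in.
Weld metal: φR_n = 0.75 × 0.6 × 60 × 0.5302 × 11 = 157.5 kips.
Base metal (shear rupture): φR_n = 0.75 × 0.6 × 58 × 0.875 × 11 = 251.2 kips.
Governing: weld metal.

φR_n ≈ 157 kips (weld metal governs)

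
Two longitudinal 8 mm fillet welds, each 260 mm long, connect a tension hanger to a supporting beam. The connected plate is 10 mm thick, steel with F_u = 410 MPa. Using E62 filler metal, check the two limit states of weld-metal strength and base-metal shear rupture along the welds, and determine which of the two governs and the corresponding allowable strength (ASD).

R_n/Ω ≈ 547 kN (weld metal governs)

E62XX → F_EXX = 620 MPa.
t_e = 0.707 × 8 = 5.656 mm; L = 520 mm.
Weld metal: R_n/Ω = (1/2.0) × 0.6 × 620 × 5.656 × 520 × 10⁻³ = 547 kN.
Base metal (shear rupture): R_n/Ω = (1/2.0) × 0.6 × 410 × 10 × 520 × 10⁻³ = 639.6 kN.
Governing: weld metal.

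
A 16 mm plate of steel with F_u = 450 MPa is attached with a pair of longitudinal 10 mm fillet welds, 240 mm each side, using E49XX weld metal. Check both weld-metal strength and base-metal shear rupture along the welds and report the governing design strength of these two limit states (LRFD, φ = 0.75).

E49XX → F_EXX = 490 MPa.
t_e = 0.707 × 10 = 7.07 mm; L = 480 mm.
Weld metal: φR_n = 0.75 × 0.6 × 490 × 7.07 × 480 × 10⁻³ = 748.3 kN.
Base metal (shear rupture): φR_n = 0.75 × 0.6 × 450 × 16 × 480 × 10⁻³ = 1555 kN.
Governing: weld metal.

φR_n ≈ 748 kN (weld metal governs)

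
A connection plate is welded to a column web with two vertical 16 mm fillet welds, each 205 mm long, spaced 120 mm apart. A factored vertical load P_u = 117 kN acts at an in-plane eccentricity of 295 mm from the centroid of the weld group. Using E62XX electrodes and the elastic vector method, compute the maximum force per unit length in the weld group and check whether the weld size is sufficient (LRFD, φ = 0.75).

f_max ≈ 1570 N/mm; adequate

E62XX → F_EXX = 620 MPa.
Total weld length L_w = 410 mm. Treat welds as unit-width lines.
Polar moment about centroid: J = 2[d³/12 + d(b/2)²] = 2[205³/12 + 205×60²] = 2912000 mm³.
Direct shear f_v = P/L_w = 117×10³ / 410 = 285.4 N/mm (vertical).
Torsion M = P·e = 117×10³ × 295 = 34515000 N·mm.
Critical point at (x, y) = (60, 102.5) from centroid. f_tx = M·y/J = 1215 N/mm; f_ty = M·x/J = 711.2 N/mm.
Resultant f_max = √[f_tx² + (f_v + f_ty)²] = √[1215² + (285.4 + 711.2)²] = 1571 N/mm.
Capacity per unit length: φr_n = 0.75 × 0.6 × 620 × (0.707 × 16) = 3156 N/mm.
1571 ≤ 3156 → adequate.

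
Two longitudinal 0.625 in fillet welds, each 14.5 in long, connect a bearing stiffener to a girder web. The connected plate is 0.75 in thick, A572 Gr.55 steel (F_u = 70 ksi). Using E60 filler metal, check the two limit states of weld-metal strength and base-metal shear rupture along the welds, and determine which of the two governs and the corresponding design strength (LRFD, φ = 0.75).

φR_n ≈ 346 kips (weld metal governs)

E60XX → F_EXX = 60 ksi.
t_e = 0.707 × 0.625 = 0.4419 in; L = 29 in.
Weld metal: φR_n = 0.75 × 0.6 × 60 × 0.4419 × 29 = 346 kips.
Base metal (shear rupture): φR_n = 0.75 × 0.6 × 70 × 0.75 × 29 = 685.1 kips.
Governing: weld metal.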